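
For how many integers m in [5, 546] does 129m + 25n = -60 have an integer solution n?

22

gcd(129, 25) = 1.
By Bézout, 129*(-6) + 25*(31) = 1.
Particular solution: (10, -54).
General solution: m = 10 + 25t, n = -54 - 129t for integer t.
5 ≤ 10 + 25t ≤ 546 gives t ∈ [0, 21], which is 22 values.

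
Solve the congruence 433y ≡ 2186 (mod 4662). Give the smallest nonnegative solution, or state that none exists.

2546

gcd(4662, 433) = 1  (4662 = 10·433 + 332, 433 = 1·332 + 101, 332 = 3·101 + 29, 101 = 3·29 + 14, 29 = 2·14 + 1, 14 = 14·1).
1 divides 2186, so solutions exist.
Back-substituting, 433·(-323) + 4662·(30) = 1.
So 433·(-323) ≡ 1 (mod 4662); multiply by 2186: y ≡ -706078 (mod 4662).
Smallest nonnegative: y = -706078 mod 4662 = 2546.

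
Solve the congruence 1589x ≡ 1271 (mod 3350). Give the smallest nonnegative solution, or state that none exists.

589

gcd(3350, 1589):
  3350 = 2*1589 + 172
  1589 = 9*172 + 41
  172 = 4*41 + 8
  41 = 5*8 + 1
  8 = 8*1
so gcd(3350, 1589) = 1.
1 divides 1271, so solutions exist.
Back-substitute for Bézout coefficients:
  1 = 41 - 5*8
  ... = 1589*(409) + 3350*(-194)
So 1589*(409) ≡ 1 (mod 3350); multiply by 1271: x ≡ 519839 (mod 3350).
Smallest nonnegative: x = 519839 mod 3350 = 589.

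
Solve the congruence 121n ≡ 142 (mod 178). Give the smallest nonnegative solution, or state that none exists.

gcd(178, 121) = 1  (178 = 1*121 + 57, 121 = 2*57 + 7, 57 = 8*7 + 1, 7 = 7*1).
1 divides 142, so solutions exist.
Back-substituting, 121*(-25) + 178*(17) = 1.
So 121*(-25) ≡ 1 (mod 178); multiply by 142: n ≡ -3550 (mod 178).
Smallest nonnegative: n = -3550 mod 178 = 10.

10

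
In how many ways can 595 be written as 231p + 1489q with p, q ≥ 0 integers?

0

gcd(1489, 231):
  1489 = 6×231 + 103
  231 = 2×103 + 25
  103 = 4×25 + 3
  25 = 8×3 + 1
  3 = 3×1
so gcd(1489, 231) = 1.
Back-substitute for Bézout coefficients:
  1 = 25 - 8×3
  ... = 231×(477) + 1489×(-74)
Scale by 595: one solution is (283815, -44030). Reduce p mod 1489: (905, -140).
General: p = 905 + 1489t, q = -140 - 231t.
p ≥ 0 ⇒ t ≥ 0; q ≥ 0 ⇒ t ≤ -1. So t ∈ [0, -1]: 0 solutions.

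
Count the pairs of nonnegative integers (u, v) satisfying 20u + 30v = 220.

4

gcd(30, 20) = 10  (30 = 1*20 + 10, 20 = 2*10).
Back-substituting, 20*(-1) + 30*(1) = 10.
Scale by 22: one solution is (-22, 22). Reduce u mod 3: (2, 6).
General: u = 2 + 3t, v = 6 - 2t.
u ≥ 0 ⇒ t ≥ 0; v ≥ 0 ⇒ t ≤ 3. So t ∈ [0, 3]: 4 solutions.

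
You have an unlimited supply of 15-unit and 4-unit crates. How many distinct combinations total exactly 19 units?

Need nonnegative integers with 15j + 4k = 19.
gcd(15, 4) = 1, and 15·(-1) + 4·(4) = 1.
So (j₀, k₀) = (-19, 76); general j = -19 + 4t, k = 76 - 15t.
j ≥ 0 ⇒ t ≥ 5; k ≥ 0 ⇒ t ≤ 5. That's 1 value of t.

1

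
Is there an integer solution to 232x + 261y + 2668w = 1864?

gcd(261, 232) = 29  (261 = 1·232 + 29, 232 = 8·29).
gcd(29, 2668) = 29.
29 does not divide 1864 (remainder 8), so no integer solutions.

no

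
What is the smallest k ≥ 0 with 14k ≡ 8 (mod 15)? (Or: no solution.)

7

gcd(15, 14) = 1  (15 = 1·14 + 1, 14 = 14·1).
1 divides 8, so solutions exist.
Back-substituting, 14·(-1) + 15·(1) = 1.
So 14·(-1) ≡ 1 (mod 15); multiply by 8: k ≡ -8 (mod 15).
Smallest nonnegative: k = -8 mod 15 = 7.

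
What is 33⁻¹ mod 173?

21

gcd(173, 33):
  173 = 5·33 + 8
  33 = 4·8 + 1
  8 = 8·1
so gcd(173, 33) = 1.
Back-substitute for Bézout coefficients:
  1 = 33 - 4·8
  ... = 33·(21) + 173·(-4)
So 33·21 ≡ 1 (mod 173), and 21 mod 173 = 21.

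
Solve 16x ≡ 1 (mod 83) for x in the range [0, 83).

gcd(83, 16) = 1  (83 = 5×16 + 3, 16 = 5×3 + 1, 3 = 3×1).
Back-substituting, 16×(26) + 83×(-5) = 1.
So 16×26 ≡ 1 (mod 83), and 26 mod 83 = 26.

26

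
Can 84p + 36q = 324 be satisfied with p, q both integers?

yes

gcd(84, 36):
  84 = 2·36 + 12
  36 = 3·12
so gcd(84, 36) = 12.
12 divides 324, so integer solutions exist.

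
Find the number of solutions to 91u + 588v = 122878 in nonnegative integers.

gcd(588, 91):
  588 = 6*91 + 42
  91 = 2*42 + 7
  42 = 6*7
so gcd(588, 91) = 7.
Back-substitute for Bézout coefficients:
  7 = 91 - 2*42
  ... = 91*(13) + 588*(-2)
Scale by 17554: one solution is (228202, -35108). Reduce u mod 84: (58, 200).
General: u = 58 + 84t, v = 200 - 13t.
u ≥ 0 ⇒ t ≥ 0; v ≥ 0 ⇒ t ≤ 15. So t ∈ [0, 15]: 16 solutions.

16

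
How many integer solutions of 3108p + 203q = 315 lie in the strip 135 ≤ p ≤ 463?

11

gcd(3108, 203) = 7.
By Bézout, 3108*(13) + 203*(-199) = 7.
Particular solution: (5, -75).
General solution: p = 5 + 29t, q = -75 - 444t for integer t.
135 ≤ 5 + 29t ≤ 463 gives t ∈ [5, 15], which is 11 values.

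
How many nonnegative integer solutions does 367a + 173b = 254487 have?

4

gcd(367, 173) = 1.
By Bézout, 367*(33) + 173*(-70) = 1.
One solution: (132, 1191).
General: a = 132 + 173t, b = 1191 - 367t.
a ≥ 0 ⇒ t ≥ 0; b ≥ 0 ⇒ t ≤ 3. So t ∈ [0, 3]: 4 solutions.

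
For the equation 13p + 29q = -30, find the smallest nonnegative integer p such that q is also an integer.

20

gcd(29, 13) = 1.
1 divides -30, so solutions exist.
By Bézout, 13×(9) + 29×(-4) = 1.
Scale by -30/1 = -30: (p₀, q₀) = (-270, 120).
General solution: p = -270 + 29t, q = 120 - 13t for integer t.
p ≥ 0: smallest is -270 mod 29 = 20 (at t = 10), with q = -10.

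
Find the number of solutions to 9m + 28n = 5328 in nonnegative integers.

22

gcd(28, 9) = 1.
By Bézout, 9×(-3) + 28×(1) = 1.
One solution: (4, 189).
General: m = 4 + 28t, n = 189 - 9t.
m ≥ 0 ⇒ t ≥ 0; n ≥ 0 ⇒ t ≤ 21. So t ∈ [0, 21]: 22 solutions.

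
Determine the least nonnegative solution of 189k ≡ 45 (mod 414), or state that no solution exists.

9

gcd(414, 189):
  414 = 2·189 + 36
  189 = 5·36 + 9
  36 = 4·9
so gcd(414, 189) = 9.
9 divides 45, so solutions exist.
Back-substitute for Bézout coefficients:
  9 = 189 - 5·36
  ... = 189·(11) + 414·(-5)
So 189·(11) ≡ 9 (mod 414); multiply by 5: k ≡ 55 (mod 46).
Smallest nonnegative: k = 55 mod 46 = 9.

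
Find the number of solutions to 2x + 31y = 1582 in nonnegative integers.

gcd(31, 2) = 1  (31 = 15*2 + 1, 2 = 2*1).
Back-substituting, 2*(-15) + 31*(1) = 1.
Scale by 1582: one solution is (-23730, 1582). Reduce x mod 31: (16, 50).
General: x = 16 + 31t, y = 50 - 2t.
x ≥ 0 ⇒ t ≥ 0; y ≥ 0 ⇒ t ≤ 25. So t ∈ [0, 25]: 26 solutions.

26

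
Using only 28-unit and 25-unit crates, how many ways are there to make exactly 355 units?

Need nonnegative integers with 28j + 25k = 355.
gcd(28, 25) = 1, and 28·(-8) + 25·(9) = 1.
So (j₀, k₀) = (-2840, 3195); general j = -2840 + 25t, k = 3195 - 28t.
j ≥ 0 ⇒ t ≥ 114; k ≥ 0 ⇒ t ≤ 114. That's 1 value of t.

1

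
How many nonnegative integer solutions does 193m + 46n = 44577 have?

5

gcd(193, 46) = 1  (193 = 4*46 + 9, 46 = 5*9 + 1, 9 = 9*1).
Back-substituting, 193*(-5) + 46*(21) = 1.
Scale by 44577: one solution is (-222885, 936117). Reduce m mod 46: (31, 839).
General: m = 31 + 46t, n = 839 - 193t.
m ≥ 0 ⇒ t ≥ 0; n ≥ 0 ⇒ t ≤ 4. So t ∈ [0, 4]: 5 solutions.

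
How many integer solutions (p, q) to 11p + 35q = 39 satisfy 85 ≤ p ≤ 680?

gcd(35, 11):
  35 = 3×11 + 2
  11 = 5×2 + 1
  2 = 2×1
so gcd(35, 11) = 1.
Back-substitute for Bézout coefficients:
  1 = 11 - 5×2
  ... = 11×(16) + 35×(-5)
Scale by 39: particular solution (624, -195); reduce p mod 35: (29, -8).
General solution: p = 29 + 35t, q = -8 - 11t for integer t.
85 ≤ 29 + 35t ≤ 680 gives t ∈ [2, 18], which is 17 values.

17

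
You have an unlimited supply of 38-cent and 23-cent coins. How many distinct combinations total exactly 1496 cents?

Need nonnegative integers with 38j + 23k = 1496.
gcd(38, 23) = 1, and 38·(-3) + 23·(5) = 1.
So (j₀, k₀) = (-4488, 7480); general j = -4488 + 23t, k = 7480 - 38t.
j ≥ 0 ⇒ t ≥ 196; k ≥ 0 ⇒ t ≤ 196. That's 1 value of t.

1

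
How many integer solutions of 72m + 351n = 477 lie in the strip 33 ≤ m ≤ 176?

gcd(351, 72):
  351 = 4·72 + 63
  72 = 1·63 + 9
  63 = 7·9
so gcd(351, 72) = 9.
Back-substitute for Bézout coefficients:
  9 = 72 - 1·63
  ... = 72·(5) + 351·(-1)
Scale by 53: particular solution (265, -53); reduce m mod 39: (31, -5).
General solution: m = 31 + 39t, n = -5 - 8t for integer t.
33 ≤ 31 + 39t ≤ 176 gives t ∈ [1, 3], which is 3 values.

3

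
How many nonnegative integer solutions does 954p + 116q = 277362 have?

5

gcd(954, 116) = 2.
By Bézout, 954·(9) + 116·(-74) = 2.
One solution: (27, 2169).
General: p = 27 + 58t, q = 2169 - 477t.
p ≥ 0 ⇒ t ≥ 0; q ≥ 0 ⇒ t ≤ 4. So t ∈ [0, 4]: 5 solutions.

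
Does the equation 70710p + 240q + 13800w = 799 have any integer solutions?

no

gcd(70710, 240) = 30  (70710 = 294×240 + 150, 240 = 1×150 + 90, 150 = 1×90 + 60, 90 = 1×60 + 30, 60 = 2×30).
gcd(30, 13800) = 30.
30 does not divide 799 (remainder 19), so no integer solutions.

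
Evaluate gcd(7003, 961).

gcd(7003, 961):
  7003 = 7*961 + 276
  961 = 3*276 + 133
  276 = 2*133 + 10
  133 = 13*10 + 3
  10 = 3*3 + 1
  3 = 3*1
so gcd(7003, 961) = 1.

1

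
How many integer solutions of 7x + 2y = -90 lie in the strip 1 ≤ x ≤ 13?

gcd(7, 2):
  7 = 3×2 + 1
  2 = 2×1
so gcd(7, 2) = 1.
Back-substitute for Bézout coefficients:
  1 = 7 - 3×2
  ... = 7×(1) + 2×(-3)
Scale by -90: particular solution (-90, 270); reduce x mod 2: (0, -45).
General solution: x = 0 + 2t, y = -45 - 7t for integer t.
1 ≤ 0 + 2t ≤ 13 gives t ∈ [1, 6], which is 6 values.

6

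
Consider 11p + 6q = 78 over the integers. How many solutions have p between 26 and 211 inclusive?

31

gcd(11, 6):
  11 = 1×6 + 5
  6 = 1×5 + 1
  5 = 5×1
so gcd(11, 6) = 1.
Back-substitute for Bézout coefficients:
  1 = 6 - 1×5
  ... = 11×(-1) + 6×(2)
Scale by 78: particular solution (-78, 156); reduce p mod 6: (0, 13).
General solution: p = 0 + 6t, q = 13 - 11t for integer t.
26 ≤ 0 + 6t ≤ 211 gives t ∈ [5, 35], which is 31 values.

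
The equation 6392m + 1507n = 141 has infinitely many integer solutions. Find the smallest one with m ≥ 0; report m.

1230

gcd(6392, 1507):
  6392 = 4·1507 + 364
  1507 = 4·364 + 51
  364 = 7·51 + 7
  51 = 7·7 + 2
  7 = 3·2 + 1
  2 = 2·1
so gcd(6392, 1507) = 1.
1 divides 141, so solutions exist.
Back-substitute for Bézout coefficients:
  1 = 7 - 3·2
  ... = 6392·(650) + 1507·(-2757)
Scale by 141/1 = 141: (m₀, n₀) = (91650, -388737).
General solution: m = 91650 + 1507t, n = -388737 - 6392t for integer t.
m ≥ 0: smallest is 91650 mod 1507 = 1230 (at t = -60), with n = -5217.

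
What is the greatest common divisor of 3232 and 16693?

1

gcd(16693, 3232):
  16693 = 5×3232 + 533
  3232 = 6×533 + 34
  533 = 15×34 + 23
  34 = 1×23 + 11
  23 = 2×11 + 1
  11 = 11×1
so gcd(16693, 3232) = 1.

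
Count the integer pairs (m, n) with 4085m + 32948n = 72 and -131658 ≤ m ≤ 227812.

gcd(32948, 4085) = 1.
By Bézout, 4085*(4057) + 32948*(-503) = 1.
Particular solution: (28520, -3536).
General solution: m = 28520 + 32948t, n = -3536 - 4085t for integer t.
-131658 ≤ 28520 + 32948t ≤ 227812 gives t ∈ [-4, 6], which is 11 values.

11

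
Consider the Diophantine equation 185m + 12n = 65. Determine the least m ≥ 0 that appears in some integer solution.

gcd(185, 12) = 1.
1 divides 65, so solutions exist.
By Bézout, 185*(5) + 12*(-77) = 1.
Scale by 65/1 = 65: (m₀, n₀) = (325, -5005).
General solution: m = 325 + 12t, n = -5005 - 185t for integer t.
m ≥ 0: smallest is 325 mod 12 = 1 (at t = -27), with n = -10.

1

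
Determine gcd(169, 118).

gcd(169, 118):
  169 = 1*118 + 51
  118 = 2*51 + 16
  51 = 3*16 + 3
  16 = 5*3 + 1
  3 = 3*1
so gcd(169, 118) = 1.

1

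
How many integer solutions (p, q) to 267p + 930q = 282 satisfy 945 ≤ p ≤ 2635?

6

gcd(930, 267) = 3  (930 = 3×267 + 129, 267 = 2×129 + 9, 129 = 14×9 + 3, 9 = 3×3).
Back-substituting, 267×(-101) + 930×(29) = 3.
Scale by 94: particular solution (-9494, 2726); reduce p mod 310: (116, -33).
General solution: p = 116 + 310t, q = -33 - 89t for integer t.
945 ≤ 116 + 310t ≤ 2635 gives t ∈ [3, 8], which is 6 values.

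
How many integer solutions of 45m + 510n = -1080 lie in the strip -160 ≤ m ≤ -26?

4

gcd(510, 45) = 15.
By Bézout, 45*(-11) + 510*(1) = 15.
Particular solution: (10, -3).
General solution: m = 10 + 34t, n = -3 - 3t for integer t.
-160 ≤ 10 + 34t ≤ -26 gives t ∈ [-5, -2], which is 4 values.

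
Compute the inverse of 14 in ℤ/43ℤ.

gcd(43, 14):
  43 = 3·14 + 1
  14 = 14·1
so gcd(43, 14) = 1.
Back-substitute for Bézout coefficients:
  1 = 43 - 3·14
  ... = 14·(-3) + 43·(1)
So 14·-3 ≡ 1 (mod 43), and -3 mod 43 = 40.

40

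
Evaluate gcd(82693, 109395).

gcd(109395, 82693):
  109395 = 1×82693 + 26702
  82693 = 3×26702 + 2587
  26702 = 10×2587 + 832
  2587 = 3×832 + 91
  832 = 9×91 + 13
  91 = 7×13
so gcd(109395, 82693) = 13.

13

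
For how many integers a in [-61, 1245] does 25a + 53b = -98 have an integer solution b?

gcd(53, 25) = 1  (53 = 2×25 + 3, 25 = 8×3 + 1, 3 = 3×1).
Back-substituting, 25×(17) + 53×(-8) = 1.
Scale by -98: particular solution (-1666, 784); reduce a mod 53: (30, -16).
General solution: a = 30 + 53t, b = -16 - 25t for integer t.
-61 ≤ 30 + 53t ≤ 1245 gives t ∈ [-1, 22], which is 24 values.

24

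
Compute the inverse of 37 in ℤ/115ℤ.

gcd(115, 37) = 1.
By Bézout, 37·(28) + 115·(-9) = 1.
So 37·28 ≡ 1 (mod 115), and 28 mod 115 = 28.

28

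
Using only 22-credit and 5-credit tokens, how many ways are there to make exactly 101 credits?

Need nonnegative integers with 22j + 5k = 101.
gcd(22, 5) = 1, and 22·(-2) + 5·(9) = 1.
So (j₀, k₀) = (-202, 909); general j = -202 + 5t, k = 909 - 22t.
j ≥ 0 ⇒ t ≥ 41; k ≥ 0 ⇒ t ≤ 41. That's 1 value of t.

1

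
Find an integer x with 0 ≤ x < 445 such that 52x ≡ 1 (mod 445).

gcd(445, 52) = 1.
By Bézout, 52×(-77) + 445×(9) = 1.
So 52×-77 ≡ 1 (mod 445), and -77 mod 445 = 368.

368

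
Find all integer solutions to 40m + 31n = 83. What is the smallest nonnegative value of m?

gcd(40, 31) = 1.
1 divides 83, so solutions exist.
By Bézout, 40×(7) + 31×(-9) = 1.
Scale by 83/1 = 83: (m₀, n₀) = (581, -747).
General solution: m = 581 + 31t, n = -747 - 40t for integer t.
m ≥ 0: smallest is 581 mod 31 = 23 (at t = -18), with n = -27.

23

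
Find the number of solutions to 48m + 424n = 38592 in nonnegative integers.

16

gcd(424, 48) = 8  (424 = 8×48 + 40, 48 = 1×40 + 8, 40 = 5×8).
Back-substituting, 48×(9) + 424×(-1) = 8.
Scale by 4824: one solution is (43416, -4824). Reduce m mod 53: (9, 90).
General: m = 9 + 53t, n = 90 - 6t.
m ≥ 0 ⇒ t ≥ 0; n ≥ 0 ⇒ t ≤ 15. So t ∈ [0, 15]: 16 solutions.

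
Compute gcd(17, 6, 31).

1

gcd(17, 6) = 1  (17 = 2*6 + 5, 6 = 1*5 + 1, 5 = 5*1).
gcd(1, 31) = 1.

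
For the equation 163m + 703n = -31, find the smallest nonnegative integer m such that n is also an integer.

30

gcd(703, 163) = 1  (703 = 4*163 + 51, 163 = 3*51 + 10, 51 = 5*10 + 1, 10 = 10*1).
1 divides -31, so solutions exist.
Back-substituting, 163*(-69) + 703*(16) = 1.
Scale by -31/1 = -31: (m₀, n₀) = (2139, -496).
General solution: m = 2139 + 703t, n = -496 - 163t for integer t.
m ≥ 0: smallest is 2139 mod 703 = 30 (at t = -3), with n = -7.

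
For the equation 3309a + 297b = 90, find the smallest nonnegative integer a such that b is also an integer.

87

gcd(3309, 297):
  3309 = 11*297 + 42
  297 = 7*42 + 3
  42 = 14*3
so gcd(3309, 297) = 3.
3 divides 90, so solutions exist.
Back-substitute for Bézout coefficients:
  3 = 297 - 7*42
  ... = 3309*(-7) + 297*(78)
Scale by 90/3 = 30: (a₀, b₀) = (-210, 2340).
General solution: a = -210 + 99t, b = 2340 - 1103t for integer t.
a ≥ 0: smallest is -210 mod 99 = 87 (at t = 3), with b = -969.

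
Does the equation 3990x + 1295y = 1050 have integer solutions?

yes

gcd(3990, 1295) = 35.
35 divides 1050, so integer solutions exist.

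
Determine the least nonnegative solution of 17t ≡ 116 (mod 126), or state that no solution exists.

118

gcd(126, 17) = 1.
1 divides 116, so solutions exist.
By Bézout, 17*(-37) + 126*(5) = 1.
So 17*(-37) ≡ 1 (mod 126); multiply by 116: t ≡ -4292 (mod 126).
Smallest nonnegative: t = -4292 mod 126 = 118.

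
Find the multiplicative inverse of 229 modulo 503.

gcd(503, 229) = 1.
By Bézout, 229×(-123) + 503×(56) = 1.
So 229×-123 ≡ 1 (mod 503), and -123 mod 503 = 380.

380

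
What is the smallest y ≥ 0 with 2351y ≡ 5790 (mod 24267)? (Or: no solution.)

5277

gcd(24267, 2351):
  24267 = 10·2351 + 757
  2351 = 3·757 + 80
  757 = 9·80 + 37
  80 = 2·37 + 6
  37 = 6·6 + 1
  6 = 6·1
so gcd(24267, 2351) = 1.
1 divides 5790, so solutions exist.
Back-substitute for Bézout coefficients:
  1 = 37 - 6·6
  ... = 2351·(-3943) + 24267·(382)
So 2351·(-3943) ≡ 1 (mod 24267); multiply by 5790: y ≡ -22829970 (mod 24267).
Smallest nonnegative: y = -22829970 mod 24267 = 5277.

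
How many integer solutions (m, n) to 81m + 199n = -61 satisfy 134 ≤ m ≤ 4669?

22

gcd(199, 81) = 1.
By Bézout, 81×(86) + 199×(-35) = 1.
Particular solution: (127, -52).
General solution: m = 127 + 199t, n = -52 - 81t for integer t.
134 ≤ 127 + 199t ≤ 4669 gives t ∈ [1, 22], which is 22 values.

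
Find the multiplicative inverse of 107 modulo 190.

103

gcd(190, 107) = 1.
By Bézout, 107*(-87) + 190*(49) = 1.
So 107*-87 ≡ 1 (mod 190), and -87 mod 190 = 103.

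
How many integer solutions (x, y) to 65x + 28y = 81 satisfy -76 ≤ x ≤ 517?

22

gcd(65, 28):
  65 = 2×28 + 9
  28 = 3×9 + 1
  9 = 9×1
so gcd(65, 28) = 1.
Back-substitute for Bézout coefficients:
  1 = 28 - 3×9
  ... = 65×(-3) + 28×(7)
Scale by 81: particular solution (-243, 567); reduce x mod 28: (9, -18).
General solution: x = 9 + 28t, y = -18 - 65t for integer t.
-76 ≤ 9 + 28t ≤ 517 gives t ∈ [-3, 18], which is 22 values.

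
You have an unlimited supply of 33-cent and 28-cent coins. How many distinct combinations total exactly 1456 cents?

Need nonnegative integers with 33j + 28k = 1456.
gcd(33, 28) = 1, and 33·(-11) + 28·(13) = 1.
So (j₀, k₀) = (-16016, 18928); general j = -16016 + 28t, k = 18928 - 33t.
j ≥ 0 ⇒ t ≥ 572; k ≥ 0 ⇒ t ≤ 573. That's 2 values of t.

2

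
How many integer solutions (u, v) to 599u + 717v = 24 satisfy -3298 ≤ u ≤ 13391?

23

gcd(717, 599):
  717 = 1*599 + 118
  599 = 5*118 + 9
  118 = 13*9 + 1
  9 = 9*1
so gcd(717, 599) = 1.
Back-substitute for Bézout coefficients:
  1 = 118 - 13*9
  ... = 599*(-79) + 717*(66)
Scale by 24: particular solution (-1896, 1584); reduce u mod 717: (255, -213).
General solution: u = 255 + 717t, v = -213 - 599t for integer t.
-3298 ≤ 255 + 717t ≤ 13391 gives t ∈ [-4, 18], which is 23 values.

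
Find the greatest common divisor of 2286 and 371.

gcd(2286, 371) = 1  (2286 = 6·371 + 60, 371 = 6·60 + 11, 60 = 5·11 + 5, 11 = 2·5 + 1, 5 = 5·1).

1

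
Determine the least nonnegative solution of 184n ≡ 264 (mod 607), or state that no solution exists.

107

gcd(607, 184) = 1  (607 = 3×184 + 55, 184 = 3×55 + 19, 55 = 2×19 + 17, 19 = 1×17 + 2, 17 = 8×2 + 1, 2 = 2×1).
1 divides 264, so solutions exist.
Back-substituting, 184×(-287) + 607×(87) = 1.
So 184×(-287) ≡ 1 (mod 607); multiply by 264: n ≡ -75768 (mod 607).
Smallest nonnegative: n = -75768 mod 607 = 107.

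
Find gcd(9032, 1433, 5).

gcd(9032, 1433):
  9032 = 6*1433 + 434
  1433 = 3*434 + 131
  434 = 3*131 + 41
  131 = 3*41 + 8
  41 = 5*8 + 1
  8 = 8*1
so gcd(9032, 1433) = 1.
gcd(1, 5) = 1.

1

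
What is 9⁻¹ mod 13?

3

gcd(13, 9) = 1  (13 = 1*9 + 4, 9 = 2*4 + 1, 4 = 4*1).
Back-substituting, 9*(3) + 13*(-2) = 1.
So 9*3 ≡ 1 (mod 13), and 3 mod 13 = 3.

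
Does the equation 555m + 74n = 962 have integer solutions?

gcd(555, 74) = 37.
37 divides 962, so integer solutions exist.

yes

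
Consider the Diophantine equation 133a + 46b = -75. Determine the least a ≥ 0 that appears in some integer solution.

gcd(133, 46):
  133 = 2×46 + 41
  46 = 1×41 + 5
  41 = 8×5 + 1
  5 = 5×1
so gcd(133, 46) = 1.
1 divides -75, so solutions exist.
Back-substitute for Bézout coefficients:
  1 = 41 - 8×5
  ... = 133×(9) + 46×(-26)
Scale by -75/1 = -75: (a₀, b₀) = (-675, 1950).
General solution: a = -675 + 46t, b = 1950 - 133t for integer t.
a ≥ 0: smallest is -675 mod 46 = 15 (at t = 15), with b = -45.

15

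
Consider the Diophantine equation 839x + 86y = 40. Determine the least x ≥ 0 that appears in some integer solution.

80

gcd(839, 86):
  839 = 9·86 + 65
  86 = 1·65 + 21
  65 = 3·21 + 2
  21 = 10·2 + 1
  2 = 2·1
so gcd(839, 86) = 1.
1 divides 40, so solutions exist.
Back-substitute for Bézout coefficients:
  1 = 21 - 10·2
  ... = 839·(-41) + 86·(400)
Scale by 40/1 = 40: (x₀, y₀) = (-1640, 16000).
General solution: x = -1640 + 86t, y = 16000 - 839t for integer t.
x ≥ 0: smallest is -1640 mod 86 = 80 (at t = 20), with y = -780.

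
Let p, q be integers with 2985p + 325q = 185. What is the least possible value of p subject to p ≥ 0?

41

gcd(2985, 325) = 5.
5 divides 185, so solutions exist.
By Bézout, 2985×(-27) + 325×(248) = 5.
Scale by 185/5 = 37: (p₀, q₀) = (-999, 9176).
General solution: p = -999 + 65t, q = 9176 - 597t for integer t.
p ≥ 0: smallest is -999 mod 65 = 41 (at t = 16), with q = -376.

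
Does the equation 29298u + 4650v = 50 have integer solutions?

no

gcd(29298, 4650):
  29298 = 6*4650 + 1398
  4650 = 3*1398 + 456
  1398 = 3*456 + 30
  456 = 15*30 + 6
  30 = 5*6
so gcd(29298, 4650) = 6.
6 does not divide 50 (remainder 2), so no integer solutions.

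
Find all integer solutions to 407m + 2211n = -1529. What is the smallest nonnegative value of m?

56

gcd(2211, 407):
  2211 = 5*407 + 176
  407 = 2*176 + 55
  176 = 3*55 + 11
  55 = 5*11
so gcd(2211, 407) = 11.
11 divides -1529, so solutions exist.
Back-substitute for Bézout coefficients:
  11 = 176 - 3*55
  ... = 407*(-38) + 2211*(7)
Scale by -1529/11 = -139: (m₀, n₀) = (5282, -973).
General solution: m = 5282 + 201t, n = -973 - 37t for integer t.
m ≥ 0: smallest is 5282 mod 201 = 56 (at t = -26), with n = -11.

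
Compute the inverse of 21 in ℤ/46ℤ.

gcd(46, 21):
  46 = 2*21 + 4
  21 = 5*4 + 1
  4 = 4*1
so gcd(46, 21) = 1.
Back-substitute for Bézout coefficients:
  1 = 21 - 5*4
  ... = 21*(11) + 46*(-5)
So 21*11 ≡ 1 (mod 46), and 11 mod 46 = 11.

11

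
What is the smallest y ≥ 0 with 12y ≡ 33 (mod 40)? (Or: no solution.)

no solution

gcd(40, 12) = 4  (40 = 3×12 + 4, 12 = 3×4).
4 does not divide 33, so the congruence has no solution.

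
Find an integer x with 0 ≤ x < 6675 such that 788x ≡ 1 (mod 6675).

gcd(6675, 788) = 1  (6675 = 8·788 + 371, 788 = 2·371 + 46, 371 = 8·46 + 3, 46 = 15·3 + 1, 3 = 3·1).
Back-substituting, 788·(2177) + 6675·(-257) = 1.
So 788·2177 ≡ 1 (mod 6675), and 2177 mod 6675 = 2177.

2177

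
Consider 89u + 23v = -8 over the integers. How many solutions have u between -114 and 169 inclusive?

gcd(89, 23):
  89 = 3*23 + 20
  23 = 1*20 + 3
  20 = 6*3 + 2
  3 = 1*2 + 1
  2 = 2*1
so gcd(89, 23) = 1.
Back-substitute for Bézout coefficients:
  1 = 3 - 1*2
  ... = 89*(-8) + 23*(31)
Scale by -8: particular solution (64, -248); reduce u mod 23: (18, -70).
General solution: u = 18 + 23t, v = -70 - 89t for integer t.
-114 ≤ 18 + 23t ≤ 169 gives t ∈ [-5, 6], which is 12 values.

12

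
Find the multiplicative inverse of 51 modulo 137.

43

gcd(137, 51):
  137 = 2×51 + 35
  51 = 1×35 + 16
  35 = 2×16 + 3
  16 = 5×3 + 1
  3 = 3×1
so gcd(137, 51) = 1.
Back-substitute for Bézout coefficients:
  1 = 16 - 5×3
  ... = 51×(43) + 137×(-16)
So 51×43 ≡ 1 (mod 137), and 43 mod 137 = 43.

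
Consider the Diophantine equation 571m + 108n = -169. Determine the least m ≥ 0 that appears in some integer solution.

5

gcd(571, 108) = 1  (571 = 5×108 + 31, 108 = 3×31 + 15, 31 = 2×15 + 1, 15 = 15×1).
1 divides -169, so solutions exist.
Back-substituting, 571×(7) + 108×(-37) = 1.
Scale by -169/1 = -169: (m₀, n₀) = (-1183, 6253).
General solution: m = -1183 + 108t, n = 6253 - 571t for integer t.
m ≥ 0: smallest is -1183 mod 108 = 5 (at t = 11), with n = -28.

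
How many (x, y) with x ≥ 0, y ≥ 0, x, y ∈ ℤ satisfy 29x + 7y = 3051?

gcd(29, 7) = 1  (29 = 4*7 + 1, 7 = 7*1).
Back-substituting, 29*(1) + 7*(-4) = 1.
Scale by 3051: one solution is (3051, -12204). Reduce x mod 7: (6, 411).
General: x = 6 + 7t, y = 411 - 29t.
x ≥ 0 ⇒ t ≥ 0; y ≥ 0 ⇒ t ≤ 14. So t ∈ [0, 14]: 15 solutions.

15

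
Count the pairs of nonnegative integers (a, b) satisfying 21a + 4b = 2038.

24

gcd(21, 4) = 1.
By Bézout, 21×(1) + 4×(-5) = 1.
One solution: (2, 499).
General: a = 2 + 4t, b = 499 - 21t.
a ≥ 0 ⇒ t ≥ 0; b ≥ 0 ⇒ t ≤ 23. So t ∈ [0, 23]: 24 solutions.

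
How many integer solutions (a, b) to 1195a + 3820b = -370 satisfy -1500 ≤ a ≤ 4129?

8

gcd(3820, 1195) = 5  (3820 = 3*1195 + 235, 1195 = 5*235 + 20, 235 = 11*20 + 15, 20 = 1*15 + 5, 15 = 3*5).
Back-substituting, 1195*(195) + 3820*(-61) = 5.
Scale by -74: particular solution (-14430, 4514); reduce a mod 764: (86, -27).
General solution: a = 86 + 764t, b = -27 - 239t for integer t.
-1500 ≤ 86 + 764t ≤ 4129 gives t ∈ [-2, 5], which is 8 values.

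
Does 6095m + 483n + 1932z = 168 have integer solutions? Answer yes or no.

gcd(6095, 483) = 23  (6095 = 12×483 + 299, 483 = 1×299 + 184, 299 = 1×184 + 115, 184 = 1×115 + 69, 115 = 1×69 + 46, 69 = 1×46 + 23, 46 = 2×23).
gcd(23, 1932) = 23.
23 does not divide 168 (remainder 7), so no integer solutions.

no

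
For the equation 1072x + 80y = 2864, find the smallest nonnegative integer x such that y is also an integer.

2

gcd(1072, 80):
  1072 = 13·80 + 32
  80 = 2·32 + 16
  32 = 2·16
so gcd(1072, 80) = 16.
16 divides 2864, so solutions exist.
Back-substitute for Bézout coefficients:
  16 = 80 - 2·32
  ... = 1072·(-2) + 80·(27)
Scale by 2864/16 = 179: (x₀, y₀) = (-358, 4833).
General solution: x = -358 + 5t, y = 4833 - 67t for integer t.
x ≥ 0: smallest is -358 mod 5 = 2 (at t = 72), with y = 9.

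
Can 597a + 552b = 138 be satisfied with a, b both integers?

yes

gcd(597, 552) = 3  (597 = 1×552 + 45, 552 = 12×45 + 12, 45 = 3×12 + 9, 12 = 1×9 + 3, 9 = 3×3).
3 divides 138, so integer solutions exist.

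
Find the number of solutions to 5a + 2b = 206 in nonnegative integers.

gcd(5, 2):
  5 = 2·2 + 1
  2 = 2·1
so gcd(5, 2) = 1.
Back-substitute for Bézout coefficients:
  1 = 5 - 2·2
  ... = 5·(1) + 2·(-2)
Scale by 206: one solution is (206, -412). Reduce a mod 2: (0, 103).
General: a = 0 + 2t, b = 103 - 5t.
a ≥ 0 ⇒ t ≥ 0; b ≥ 0 ⇒ t ≤ 20. So t ∈ [0, 20]: 21 solutions.

21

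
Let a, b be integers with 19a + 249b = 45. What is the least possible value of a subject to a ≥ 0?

81

gcd(249, 19) = 1.
1 divides 45, so solutions exist.
By Bézout, 19·(118) + 249·(-9) = 1.
Scale by 45/1 = 45: (a₀, b₀) = (5310, -405).
General solution: a = 5310 + 249t, b = -405 - 19t for integer t.
a ≥ 0: smallest is 5310 mod 249 = 81 (at t = -21), with b = -6.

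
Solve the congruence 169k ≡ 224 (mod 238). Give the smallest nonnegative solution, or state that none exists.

gcd(238, 169) = 1  (238 = 1×169 + 69, 169 = 2×69 + 31, 69 = 2×31 + 7, 31 = 4×7 + 3, 7 = 2×3 + 1, 3 = 3×1).
1 divides 224, so solutions exist.
Back-substituting, 169×(-69) + 238×(49) = 1.
So 169×(-69) ≡ 1 (mod 238); multiply by 224: k ≡ -15456 (mod 238).
Smallest nonnegative: k = -15456 mod 238 = 14.

14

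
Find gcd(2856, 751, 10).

1

gcd(2856, 751) = 1  (2856 = 3*751 + 603, 751 = 1*603 + 148, 603 = 4*148 + 11, 148 = 13*11 + 5, 11 = 2*5 + 1, 5 = 5*1).
gcd(1, 10) = 1.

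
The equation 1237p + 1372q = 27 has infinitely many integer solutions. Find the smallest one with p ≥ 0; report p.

823

gcd(1372, 1237):
  1372 = 1*1237 + 135
  1237 = 9*135 + 22
  135 = 6*22 + 3
  22 = 7*3 + 1
  3 = 3*1
so gcd(1372, 1237) = 1.
1 divides 27, so solutions exist.
Back-substitute for Bézout coefficients:
  1 = 22 - 7*3
  ... = 1237*(437) + 1372*(-394)
Scale by 27/1 = 27: (p₀, q₀) = (11799, -10638).
General solution: p = 11799 + 1372t, q = -10638 - 1237t for integer t.
p ≥ 0: smallest is 11799 mod 1372 = 823 (at t = -8), with q = -742.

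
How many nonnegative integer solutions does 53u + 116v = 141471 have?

gcd(116, 53) = 1.
By Bézout, 53·(-35) + 116·(16) = 1.
One solution: (91, 1178).
General: u = 91 + 116t, v = 1178 - 53t.
u ≥ 0 ⇒ t ≥ 0; v ≥ 0 ⇒ t ≤ 22. So t ∈ [0, 22]: 23 solutions.

23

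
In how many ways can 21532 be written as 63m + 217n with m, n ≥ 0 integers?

gcd(217, 63):
  217 = 3*63 + 28
  63 = 2*28 + 7
  28 = 4*7
so gcd(217, 63) = 7.
Back-substitute for Bézout coefficients:
  7 = 63 - 2*28
  ... = 63*(7) + 217*(-2)
Scale by 3076: one solution is (21532, -6152). Reduce m mod 31: (18, 94).
General: m = 18 + 31t, n = 94 - 9t.
m ≥ 0 ⇒ t ≥ 0; n ≥ 0 ⇒ t ≤ 10. So t ∈ [0, 10]: 11 solutions.

11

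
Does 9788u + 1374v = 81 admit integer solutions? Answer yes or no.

gcd(9788, 1374) = 2.
2 does not divide 81 (remainder 1), so no integer solutions.

no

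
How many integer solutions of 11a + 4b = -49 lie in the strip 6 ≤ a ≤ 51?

gcd(11, 4) = 1.
By Bézout, 11·(-1) + 4·(3) = 1.
Particular solution: (1, -15).
General solution: a = 1 + 4t, b = -15 - 11t for integer t.
6 ≤ 1 + 4t ≤ 51 gives t ∈ [2, 12], which is 11 values.

11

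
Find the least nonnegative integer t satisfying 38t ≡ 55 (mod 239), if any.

gcd(239, 38) = 1.
1 divides 55, so solutions exist.
By Bézout, 38*(-44) + 239*(7) = 1.
So 38*(-44) ≡ 1 (mod 239); multiply by 55: t ≡ -2420 (mod 239).
Smallest nonnegative: t = -2420 mod 239 = 209.

209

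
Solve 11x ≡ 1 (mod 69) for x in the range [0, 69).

44

gcd(69, 11):
  69 = 6·11 + 3
  11 = 3·3 + 2
  3 = 1·2 + 1
  2 = 2·1
so gcd(69, 11) = 1.
Back-substitute for Bézout coefficients:
  1 = 3 - 1·2
  ... = 11·(-25) + 69·(4)
So 11·-25 ≡ 1 (mod 69), and -25 mod 69 = 44.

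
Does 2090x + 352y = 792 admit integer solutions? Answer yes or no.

yes

gcd(2090, 352) = 22.
22 divides 792, so integer solutions exist.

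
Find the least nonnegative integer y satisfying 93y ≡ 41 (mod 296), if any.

45

gcd(296, 93) = 1.
1 divides 41, so solutions exist.
By Bézout, 93·(-35) + 296·(11) = 1.
So 93·(-35) ≡ 1 (mod 296); multiply by 41: y ≡ -1435 (mod 296).
Smallest nonnegative: y = -1435 mod 296 = 45.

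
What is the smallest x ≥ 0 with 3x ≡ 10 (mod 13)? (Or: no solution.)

gcd(13, 3) = 1.
1 divides 10, so solutions exist.
By Bézout, 3×(-4) + 13×(1) = 1.
So 3×(-4) ≡ 1 (mod 13); multiply by 10: x ≡ -40 (mod 13).
Smallest nonnegative: x = -40 mod 13 = 12.

12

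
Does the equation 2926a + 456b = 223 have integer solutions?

no

gcd(2926, 456) = 38  (2926 = 6×456 + 190, 456 = 2×190 + 76, 190 = 2×76 + 38, 76 = 2×38).
38 does not divide 223 (remainder 33), so no integer solutions.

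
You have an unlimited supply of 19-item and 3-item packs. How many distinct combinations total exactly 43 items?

1

Need nonnegative integers with 19j + 3k = 43.
gcd(19, 3) = 1, and 19·(1) + 3·(-6) = 1.
So (j₀, k₀) = (43, -258); general j = 43 + 3t, k = -258 - 19t.
j ≥ 0 ⇒ t ≥ -14; k ≥ 0 ⇒ t ≤ -14. That's 1 value of t.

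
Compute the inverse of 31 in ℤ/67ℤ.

13

gcd(67, 31) = 1.
By Bézout, 31*(13) + 67*(-6) = 1.
So 31*13 ≡ 1 (mod 67), and 13 mod 67 = 13.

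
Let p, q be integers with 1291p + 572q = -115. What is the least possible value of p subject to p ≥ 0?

7

gcd(1291, 572):
  1291 = 2*572 + 147
  572 = 3*147 + 131
  147 = 1*131 + 16
  131 = 8*16 + 3
  16 = 5*3 + 1
  3 = 3*1
so gcd(1291, 572) = 1.
1 divides -115, so solutions exist.
Back-substitute for Bézout coefficients:
  1 = 16 - 5*3
  ... = 1291*(179) + 572*(-404)
Scale by -115/1 = -115: (p₀, q₀) = (-20585, 46460).
General solution: p = -20585 + 572t, q = 46460 - 1291t for integer t.
p ≥ 0: smallest is -20585 mod 572 = 7 (at t = 36), with q = -16.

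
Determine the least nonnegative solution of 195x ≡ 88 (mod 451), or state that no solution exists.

gcd(451, 195):
  451 = 2×195 + 61
  195 = 3×61 + 12
  61 = 5×12 + 1
  12 = 12×1
so gcd(451, 195) = 1.
1 divides 88, so solutions exist.
Back-substitute for Bézout coefficients:
  1 = 61 - 5×12
  ... = 195×(-37) + 451×(16)
So 195×(-37) ≡ 1 (mod 451); multiply by 88: x ≡ -3256 (mod 451).
Smallest nonnegative: x = -3256 mod 451 = 352.

352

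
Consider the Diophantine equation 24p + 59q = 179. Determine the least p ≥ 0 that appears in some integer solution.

5

gcd(59, 24) = 1  (59 = 2*24 + 11, 24 = 2*11 + 2, 11 = 5*2 + 1, 2 = 2*1).
1 divides 179, so solutions exist.
Back-substituting, 24*(-27) + 59*(11) = 1.
Scale by 179/1 = 179: (p₀, q₀) = (-4833, 1969).
General solution: p = -4833 + 59t, q = 1969 - 24t for integer t.
p ≥ 0: smallest is -4833 mod 59 = 5 (at t = 82), with q = 1.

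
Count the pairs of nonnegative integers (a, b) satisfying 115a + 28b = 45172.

14

gcd(115, 28):
  115 = 4·28 + 3
  28 = 9·3 + 1
  3 = 3·1
so gcd(115, 28) = 1.
Back-substitute for Bézout coefficients:
  1 = 28 - 9·3
  ... = 115·(-9) + 28·(37)
Scale by 45172: one solution is (-406548, 1671364). Reduce a mod 28: (12, 1564).
General: a = 12 + 28t, b = 1564 - 115t.
a ≥ 0 ⇒ t ≥ 0; b ≥ 0 ⇒ t ≤ 13. So t ∈ [0, 13]: 14 solutions.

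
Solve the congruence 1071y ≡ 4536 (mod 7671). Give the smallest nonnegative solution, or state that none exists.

gcd(7671, 1071) = 3  (7671 = 7×1071 + 174, 1071 = 6×174 + 27, 174 = 6×27 + 12, 27 = 2×12 + 3, 12 = 4×3).
3 divides 4536, so solutions exist.
Back-substituting, 1071×(573) + 7671×(-80) = 3.
So 1071×(573) ≡ 3 (mod 7671); multiply by 1512: y ≡ 866376 (mod 2557).
Smallest nonnegative: y = 866376 mod 2557 = 2110.

2110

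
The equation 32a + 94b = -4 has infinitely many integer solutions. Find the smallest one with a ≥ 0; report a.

gcd(94, 32) = 2.
2 divides -4, so solutions exist.
By Bézout, 32·(3) + 94·(-1) = 2.
Scale by -4/2 = -2: (a₀, b₀) = (-6, 2).
General solution: a = -6 + 47t, b = 2 - 16t for integer t.
a ≥ 0: smallest is -6 mod 47 = 41 (at t = 1), with b = -14.

41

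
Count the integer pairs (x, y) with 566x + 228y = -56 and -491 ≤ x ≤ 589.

10

gcd(566, 228):
  566 = 2*228 + 110
  228 = 2*110 + 8
  110 = 13*8 + 6
  8 = 1*6 + 2
  6 = 3*2
so gcd(566, 228) = 2.
Back-substitute for Bézout coefficients:
  2 = 8 - 1*6
  ... = 566*(-29) + 228*(72)
Scale by -28: particular solution (812, -2016); reduce x mod 114: (14, -35).
General solution: x = 14 + 114t, y = -35 - 283t for integer t.
-491 ≤ 14 + 114t ≤ 589 gives t ∈ [-4, 5], which is 10 values.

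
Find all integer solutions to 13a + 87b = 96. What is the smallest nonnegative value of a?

gcd(87, 13) = 1.
1 divides 96, so solutions exist.
By Bézout, 13*(-20) + 87*(3) = 1.
Scale by 96/1 = 96: (a₀, b₀) = (-1920, 288).
General solution: a = -1920 + 87t, b = 288 - 13t for integer t.
a ≥ 0: smallest is -1920 mod 87 = 81 (at t = 23), with b = -11.

81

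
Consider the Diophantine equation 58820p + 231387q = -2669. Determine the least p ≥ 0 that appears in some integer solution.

gcd(231387, 58820):
  231387 = 3×58820 + 54927
  58820 = 1×54927 + 3893
  54927 = 14×3893 + 425
  3893 = 9×425 + 68
  425 = 6×68 + 17
  68 = 4×17
so gcd(231387, 58820) = 17.
17 divides -2669, so solutions exist.
Back-substitute for Bézout coefficients:
  17 = 425 - 6×68
  ... = 58820×(-3269) + 231387×(831)
Scale by -2669/17 = -157: (p₀, q₀) = (513233, -130467).
General solution: p = 513233 + 13611t, q = -130467 - 3460t for integer t.
p ≥ 0: smallest is 513233 mod 13611 = 9626 (at t = -37), with q = -2447.

9626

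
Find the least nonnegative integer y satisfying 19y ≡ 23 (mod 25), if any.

gcd(25, 19) = 1  (25 = 1*19 + 6, 19 = 3*6 + 1, 6 = 6*1).
1 divides 23, so solutions exist.
Back-substituting, 19*(4) + 25*(-3) = 1.
So 19*(4) ≡ 1 (mod 25); multiply by 23: y ≡ 92 (mod 25).
Smallest nonnegative: y = 92 mod 25 = 17.

17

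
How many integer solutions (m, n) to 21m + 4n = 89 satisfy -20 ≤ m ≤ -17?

gcd(21, 4) = 1.
By Bézout, 21·(1) + 4·(-5) = 1.
Particular solution: (1, 17).
General solution: m = 1 + 4t, n = 17 - 21t for integer t.
-20 ≤ 1 + 4t ≤ -17 gives t ∈ [-5, -5], which is 1 value.

1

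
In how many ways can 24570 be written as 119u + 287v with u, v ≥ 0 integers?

gcd(287, 119):
  287 = 2*119 + 49
  119 = 2*49 + 21
  49 = 2*21 + 7
  21 = 3*7
so gcd(287, 119) = 7.
Back-substitute for Bézout coefficients:
  7 = 49 - 2*21
  ... = 119*(-12) + 287*(5)
Scale by 3510: one solution is (-42120, 17550). Reduce u mod 41: (28, 74).
General: u = 28 + 41t, v = 74 - 17t.
u ≥ 0 ⇒ t ≥ 0; v ≥ 0 ⇒ t ≤ 4. So t ∈ [0, 4]: 5 solutions.

5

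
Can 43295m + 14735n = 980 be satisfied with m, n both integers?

yes

gcd(43295, 14735) = 35  (43295 = 2×14735 + 13825, 14735 = 1×13825 + 910, 13825 = 15×910 + 175, 910 = 5×175 + 35, 175 = 5×35).
35 divides 980, so integer solutions exist.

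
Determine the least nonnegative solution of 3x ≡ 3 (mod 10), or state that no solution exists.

1

gcd(10, 3) = 1.
1 divides 3, so solutions exist.
By Bézout, 3·(-3) + 10·(1) = 1.
So 3·(-3) ≡ 1 (mod 10); multiply by 3: x ≡ -9 (mod 10).
Smallest nonnegative: x = -9 mod 10 = 1.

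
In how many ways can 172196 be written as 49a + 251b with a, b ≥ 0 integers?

gcd(251, 49):
  251 = 5·49 + 6
  49 = 8·6 + 1
  6 = 6·1
so gcd(251, 49) = 1.
Back-substitute for Bézout coefficients:
  1 = 49 - 8·6
  ... = 49·(41) + 251·(-8)
Scale by 172196: one solution is (7060036, -1377568). Reduce a mod 251: (159, 655).
General: a = 159 + 251t, b = 655 - 49t.
a ≥ 0 ⇒ t ≥ 0; b ≥ 0 ⇒ t ≤ 13. So t ∈ [0, 13]: 14 solutions.

14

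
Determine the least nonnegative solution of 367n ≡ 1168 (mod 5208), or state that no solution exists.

gcd(5208, 367) = 1.
1 divides 1168, so solutions exist.
By Bézout, 367*(2455) + 5208*(-173) = 1.
So 367*(2455) ≡ 1 (mod 5208); multiply by 1168: n ≡ 2867440 (mod 5208).
Smallest nonnegative: n = 2867440 mod 5208 = 3040.

3040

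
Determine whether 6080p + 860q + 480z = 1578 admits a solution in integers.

gcd(6080, 860) = 20  (6080 = 7·860 + 60, 860 = 14·60 + 20, 60 = 3·20).
gcd(20, 480) = 20.
20 does not divide 1578 (remainder 18), so no integer solutions.

no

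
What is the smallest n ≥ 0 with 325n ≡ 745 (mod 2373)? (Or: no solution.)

988

gcd(2373, 325) = 1.
1 divides 745, so solutions exist.
By Bézout, 325·(460) + 2373·(-63) = 1.
So 325·(460) ≡ 1 (mod 2373); multiply by 745: n ≡ 342700 (mod 2373).
Smallest nonnegative: n = 342700 mod 2373 = 988.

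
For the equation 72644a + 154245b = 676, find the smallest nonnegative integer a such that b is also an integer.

3134

gcd(154245, 72644) = 13  (154245 = 2×72644 + 8957, 72644 = 8×8957 + 988, 8957 = 9×988 + 65, 988 = 15×65 + 13, 65 = 5×13).
13 divides 676, so solutions exist.
Back-substituting, 72644×(2342) + 154245×(-1103) = 13.
Scale by 676/13 = 52: (a₀, b₀) = (121784, -57356).
General solution: a = 121784 + 11865t, b = -57356 - 5588t for integer t.
a ≥ 0: smallest is 121784 mod 11865 = 3134 (at t = -10), with b = -1476.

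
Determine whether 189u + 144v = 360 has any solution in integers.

gcd(189, 144) = 9  (189 = 1*144 + 45, 144 = 3*45 + 9, 45 = 5*9).
9 divides 360, so integer solutions exist.

yes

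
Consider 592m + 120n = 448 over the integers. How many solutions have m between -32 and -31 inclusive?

0

gcd(592, 120) = 8.
By Bézout, 592·(-1) + 120·(5) = 8.
Particular solution: (4, -16).
General solution: m = 4 + 15t, n = -16 - 74t for integer t.
-32 ≤ 4 + 15t ≤ -31 gives t ∈ [-2, -3], which is 0 values.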